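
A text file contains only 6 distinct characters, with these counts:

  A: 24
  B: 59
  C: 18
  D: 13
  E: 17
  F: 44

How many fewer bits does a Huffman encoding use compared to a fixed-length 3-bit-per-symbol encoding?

103

Fixed-length: 3 bits × 175 symbols = 525 bits.
Huffman merges:
combine D(13), E(17) → 30
combine C(18), A(24) → 42
combine 30, 42 → 72
combine F(44), B(59) → 103
combine 72, 103 → 175
Huffman total = 30 + 42 + 72 + 103 + 175 = 422 bits.
Saving = 525 − 422 = 103 bits.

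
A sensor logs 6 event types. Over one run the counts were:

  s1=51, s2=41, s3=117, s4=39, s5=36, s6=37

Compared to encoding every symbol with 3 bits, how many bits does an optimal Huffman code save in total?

168

Fixed-length: 3 bits × 321 symbols = 963 bits.
Huffman merges:
merge s5(36) and s6(37): 73
merge s4(39) and s2(41): 80
merge s1(51) and 73: 124
merge 80 and s3(117): 197
merge 124 and 197: 321
Huffman total = 73 + 80 + 124 + 197 + 321 = 795 bits.
Saving = 963 − 795 = 168 bits.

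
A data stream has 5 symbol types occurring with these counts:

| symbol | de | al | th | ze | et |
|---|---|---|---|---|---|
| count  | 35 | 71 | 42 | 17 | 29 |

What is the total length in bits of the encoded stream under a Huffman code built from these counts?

434

Build the Huffman tree bottom-up:
ze(17) + et(29) → 46
de(35) + th(42) → 77
46 + al(71) → 117
77 + 117 → 194
The encoded length is the sum of every internal node's weight: 46 + 77 + 117 + 194 = 434 bits.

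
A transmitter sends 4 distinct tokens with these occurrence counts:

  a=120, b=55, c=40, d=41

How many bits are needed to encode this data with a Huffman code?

Greedily combine the two least-frequent nodes:
c(40) + d(41) → 81
b(55) + 81 → 136
a(120) + 136 → 256
Total encoded bits = sum of merged weights = 81 + 136 + 256 = 473.

473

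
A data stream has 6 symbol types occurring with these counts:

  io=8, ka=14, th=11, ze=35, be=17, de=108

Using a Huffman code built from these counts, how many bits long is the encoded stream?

378

Build the Huffman tree bottom-up:
combine io(8), th(11) → 19
combine ka(14), be(17) → 31
combine 19, 31 → 50
combine ze(35), 50 → 85
combine 85, de(108) → 193
The encoded length is the sum of every internal node's weight: 19 + 31 + 50 + 85 + 193 = 378 bits.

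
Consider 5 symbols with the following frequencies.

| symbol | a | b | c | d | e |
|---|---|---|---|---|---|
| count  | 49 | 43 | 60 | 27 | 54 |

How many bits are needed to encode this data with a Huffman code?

Build the Huffman tree bottom-up:
d(27) + b(43) → 70
a(49) + e(54) → 103
c(60) + 70 → 130
103 + 130 → 233
Each symbol's bit-cost is frequency × depth; summing gives 536 bits (equivalently 70 + 103 + 130 + 233).

536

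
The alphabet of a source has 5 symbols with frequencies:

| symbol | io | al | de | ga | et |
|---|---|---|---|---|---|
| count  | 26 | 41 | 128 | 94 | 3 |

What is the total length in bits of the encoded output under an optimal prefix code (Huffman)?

Build the Huffman tree bottom-up:
combine et(3), io(26) → 29
combine 29, al(41) → 70
combine 70, ga(94) → 164
combine de(128), 164 → 292
The encoded length is the sum of every internal node's weight: 29 + 70 + 164 + 292 = 555 bits.

555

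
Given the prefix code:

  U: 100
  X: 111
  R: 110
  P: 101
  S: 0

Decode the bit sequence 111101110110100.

XPRRU

Read left to right; each codeword is recognised as soon as it completes (prefix code):
  111→X | 101→P | 110→R | 110→R | 100→U
Decoded message: XPRRU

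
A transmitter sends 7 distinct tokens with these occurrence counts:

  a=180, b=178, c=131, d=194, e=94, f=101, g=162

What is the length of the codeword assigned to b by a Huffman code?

3

Repeatedly merge the two smallest:
merge e(94) and f(101): 195
merge c(131) and g(162): 293
merge b(178) and a(180): 358
merge d(194) and 195: 389
merge 293 and 358: 651
merge 389 and 651: 1040
The subtree containing b is merged 3 times, so code length = 3.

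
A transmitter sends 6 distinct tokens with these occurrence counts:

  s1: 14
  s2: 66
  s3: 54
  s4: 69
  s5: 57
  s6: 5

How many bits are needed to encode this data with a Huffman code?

622

Build the Huffman tree bottom-up:
combine s6(5), s1(14) → 19
combine 19, s3(54) → 73
combine s5(57), s2(66) → 123
combine s4(69), 73 → 142
combine 123, 142 → 265
Total encoded bits = sum of merged weights = 19 + 73 + 123 + 142 + 265 = 622.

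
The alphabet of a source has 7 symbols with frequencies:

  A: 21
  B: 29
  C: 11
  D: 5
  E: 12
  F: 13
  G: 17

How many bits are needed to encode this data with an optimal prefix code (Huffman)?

Greedily combine the two least-frequent nodes:
combine D(5), C(11) → 16
combine E(12), F(13) → 25
combine 16, G(17) → 33
combine A(21), 25 → 46
combine B(29), 33 → 62
combine 46, 62 → 108
Total encoded bits = sum of merged weights = 16 + 25 + 33 + 46 + 62 + 108 = 290.

290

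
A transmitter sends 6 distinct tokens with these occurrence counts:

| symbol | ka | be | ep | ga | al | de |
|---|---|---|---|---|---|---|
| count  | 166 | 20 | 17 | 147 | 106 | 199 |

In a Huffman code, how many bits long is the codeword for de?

2

Build the tree from the bottom:
ep(17) + be(20) → 37
37 + al(106) → 143
143 + ga(147) → 290
ka(166) + de(199) → 365
290 + 365 → 655
de sits 2 levels below the root, so its codeword is 2 bits.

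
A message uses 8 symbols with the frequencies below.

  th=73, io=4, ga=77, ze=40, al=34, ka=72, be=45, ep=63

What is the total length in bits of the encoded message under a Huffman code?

1185

Greedily combine the two least-frequent nodes:
combine io(4), al(34) → 38
combine 38, ze(40) → 78
combine be(45), ep(63) → 108
combine ka(72), th(73) → 145
combine ga(77), 78 → 155
combine 108, 145 → 253
combine 155, 253 → 408
The encoded length is the sum of every internal node's weight: 38 + 78 + 108 + 145 + 155 + 253 + 408 = 1185 bits.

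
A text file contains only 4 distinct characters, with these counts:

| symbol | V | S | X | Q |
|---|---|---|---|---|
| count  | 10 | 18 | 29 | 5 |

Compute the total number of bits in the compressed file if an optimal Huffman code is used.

110

Greedily combine the two least-frequent nodes:
merge Q(5) and V(10): 15
merge 15 and S(18): 33
merge X(29) and 33: 62
Each symbol's bit-cost is frequency × depth; summing gives 110 bits (equivalently 15 + 33 + 62).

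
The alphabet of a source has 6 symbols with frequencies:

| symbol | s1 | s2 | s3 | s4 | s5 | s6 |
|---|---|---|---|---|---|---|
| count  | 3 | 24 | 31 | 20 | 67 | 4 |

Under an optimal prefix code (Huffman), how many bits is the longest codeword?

Merge the two lowest-weight nodes at each step:
merge s1(3) and s6(4): 7
merge 7 and s4(20): 27
merge s2(24) and 27: 51
merge s3(31) and 51: 82
merge s5(67) and 82: 149
The first pair merged (s1, s6) ends up deepest, at depth 5.

5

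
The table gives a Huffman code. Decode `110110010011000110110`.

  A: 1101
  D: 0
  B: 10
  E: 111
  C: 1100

Read left to right; each codeword is recognised as soon as it completes (prefix code):
  1101→A | 10→B | 0→D | 10→B | 0→D | 1100→C | 0→D | 1101→A | 10→B
Decoded message: ABDBDCDAB

ABDBDCDAB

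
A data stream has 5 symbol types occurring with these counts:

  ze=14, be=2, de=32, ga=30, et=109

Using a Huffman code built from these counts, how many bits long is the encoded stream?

327

Greedily combine the two least-frequent nodes:
merge be(2) and ze(14): 16
merge 16 and ga(30): 46
merge de(32) and 46: 78
merge 78 and et(109): 187
The encoded length is the sum of every internal node's weight: 16 + 46 + 78 + 187 = 327 bits.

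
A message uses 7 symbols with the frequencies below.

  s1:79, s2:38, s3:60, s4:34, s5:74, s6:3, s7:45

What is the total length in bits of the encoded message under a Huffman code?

883

Merge the two smallest weights repeatedly:
combine s6(3), s4(34) → 37
combine 37, s2(38) → 75
combine s7(45), s3(60) → 105
combine s5(74), 75 → 149
combine s1(79), 105 → 184
combine 149, 184 → 333
The encoded length is the sum of every internal node's weight: 37 + 75 + 105 + 149 + 184 + 333 = 883 bits.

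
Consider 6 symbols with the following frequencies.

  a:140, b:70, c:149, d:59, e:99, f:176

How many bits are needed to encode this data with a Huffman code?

Merge the two smallest weights repeatedly:
combine d(59), b(70) → 129
combine e(99), 129 → 228
combine a(140), c(149) → 289
combine f(176), 228 → 404
combine 289, 404 → 693
Total encoded bits = sum of merged weights = 129 + 228 + 289 + 404 + 693 = 1743.

1743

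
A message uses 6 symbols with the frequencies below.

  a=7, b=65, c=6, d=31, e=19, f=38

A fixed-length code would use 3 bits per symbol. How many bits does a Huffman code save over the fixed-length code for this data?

Fixed-length: 3 bits × 166 symbols = 498 bits.
Huffman merges:
combine c(6), a(7) → 13
combine 13, e(19) → 32
combine d(31), 32 → 63
combine f(38), 63 → 101
combine b(65), 101 → 166
Huffman total = 13 + 32 + 63 + 101 + 166 = 375 bits.
Saving = 498 − 375 = 123 bits.

123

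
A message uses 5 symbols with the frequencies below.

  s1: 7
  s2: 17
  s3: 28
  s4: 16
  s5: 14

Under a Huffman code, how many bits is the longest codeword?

Merge the two lowest-weight nodes at each step:
merge s1(7) and s5(14): 21
merge s4(16) and s2(17): 33
merge 21 and s3(28): 49
merge 33 and 49: 82
Maximum depth reached is 3.

3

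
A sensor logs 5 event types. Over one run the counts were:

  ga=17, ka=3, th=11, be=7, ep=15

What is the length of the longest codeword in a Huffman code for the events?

Merge the two lowest-weight nodes at each step:
ka(3) + be(7) → 10
10 + th(11) → 21
ep(15) + ga(17) → 32
21 + 32 → 53
The first pair merged (ka, be) ends up deepest, at depth 3.

3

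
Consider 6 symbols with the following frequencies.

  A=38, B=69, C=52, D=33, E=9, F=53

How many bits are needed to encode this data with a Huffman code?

Build the Huffman tree bottom-up:
E(9) + D(33) → 42
A(38) + 42 → 80
C(52) + F(53) → 105
B(69) + 80 → 149
105 + 149 → 254
Each symbol's bit-cost is frequency × depth; summing gives 630 bits (equivalently 42 + 80 + 105 + 149 + 254).

630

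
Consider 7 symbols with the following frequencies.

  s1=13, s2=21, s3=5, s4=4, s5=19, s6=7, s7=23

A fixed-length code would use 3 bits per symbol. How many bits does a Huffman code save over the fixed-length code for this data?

Fixed-length: 3 bits × 92 symbols = 276 bits.
Huffman merges:
combine s4(4), s3(5) → 9
combine s6(7), 9 → 16
combine s1(13), 16 → 29
combine s5(19), s2(21) → 40
combine s7(23), 29 → 52
combine 40, 52 → 92
Huffman total = 9 + 16 + 29 + 40 + 52 + 92 = 238 bits.
Saving = 276 − 238 = 38 bits.

38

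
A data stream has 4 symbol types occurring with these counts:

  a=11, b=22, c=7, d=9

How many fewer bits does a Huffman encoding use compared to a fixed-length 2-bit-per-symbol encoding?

6

Fixed-length: 2 bits × 49 symbols = 98 bits.
Huffman merges:
c(7) + d(9) → 16
a(11) + 16 → 27
b(22) + 27 → 49
Huffman total = 16 + 27 + 49 = 92 bits.
Saving = 98 − 92 = 6 bits.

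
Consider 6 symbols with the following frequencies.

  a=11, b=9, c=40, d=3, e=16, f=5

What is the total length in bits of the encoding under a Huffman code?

Greedily combine the two least-frequent nodes:
d(3) + f(5) → 8
8 + b(9) → 17
a(11) + e(16) → 27
17 + 27 → 44
c(40) + 44 → 84
Each symbol's bit-cost is frequency × depth; summing gives 180 bits (equivalently 8 + 17 + 27 + 44 + 84).

180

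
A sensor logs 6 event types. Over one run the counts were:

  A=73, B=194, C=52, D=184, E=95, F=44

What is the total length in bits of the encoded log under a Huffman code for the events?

1548

Build the Huffman tree bottom-up:
merge F(44) and C(52): 96
merge A(73) and E(95): 168
merge 96 and 168: 264
merge D(184) and B(194): 378
merge 264 and 378: 642
The encoded length is the sum of every internal node's weight: 96 + 168 + 264 + 378 + 642 = 1548 bits.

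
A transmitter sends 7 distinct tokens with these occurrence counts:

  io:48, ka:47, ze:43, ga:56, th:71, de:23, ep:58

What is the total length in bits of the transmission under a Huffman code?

967

Merge the two smallest weights repeatedly:
merge de(23) and ze(43): 66
merge ka(47) and io(48): 95
merge ga(56) and ep(58): 114
merge 66 and th(71): 137
merge 95 and 114: 209
merge 137 and 209: 346
The encoded length is the sum of every internal node's weight: 66 + 95 + 114 + 137 + 209 + 346 = 967 bits.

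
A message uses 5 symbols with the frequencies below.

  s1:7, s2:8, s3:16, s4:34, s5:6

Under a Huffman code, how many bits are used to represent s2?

3

Build the tree from the bottom:
combine s5(6), s1(7) → 13
combine s2(8), 13 → 21
combine s3(16), 21 → 37
combine s4(34), 37 → 71
s2 sits 3 levels below the root, so its codeword is 3 bits.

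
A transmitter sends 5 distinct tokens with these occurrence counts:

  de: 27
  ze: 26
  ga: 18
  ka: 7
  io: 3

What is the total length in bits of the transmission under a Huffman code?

172

Build the Huffman tree bottom-up:
combine io(3), ka(7) → 10
combine 10, ga(18) → 28
combine ze(26), de(27) → 53
combine 28, 53 → 81
The encoded length is the sum of every internal node's weight: 10 + 28 + 53 + 81 = 172 bits.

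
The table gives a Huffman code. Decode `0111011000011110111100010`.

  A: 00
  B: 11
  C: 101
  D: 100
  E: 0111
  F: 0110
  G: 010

Read left to right; each codeword is recognised as soon as it completes (prefix code):
  0111→E | 0110→F | 00→A | 0111→E | 101→C | 11→B | 100→D | 010→G
Decoded message: EFAECBDG

EFAECBDG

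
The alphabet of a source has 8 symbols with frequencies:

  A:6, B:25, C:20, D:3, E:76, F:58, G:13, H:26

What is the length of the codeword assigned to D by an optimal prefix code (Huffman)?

5

Huffman merges, smallest pair first:
combine D(3), A(6) → 9
combine 9, G(13) → 22
combine C(20), 22 → 42
combine B(25), H(26) → 51
combine 42, 51 → 93
combine F(58), E(76) → 134
combine 93, 134 → 227
D's leaf is at depth 5, giving a 5-bit codeword.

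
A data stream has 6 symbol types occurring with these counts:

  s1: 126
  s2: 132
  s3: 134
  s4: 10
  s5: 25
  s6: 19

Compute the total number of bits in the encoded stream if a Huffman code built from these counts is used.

975

Greedily combine the two least-frequent nodes:
s4(10) + s6(19) → 29
s5(25) + 29 → 54
54 + s1(126) → 180
s2(132) + s3(134) → 266
180 + 266 → 446
Each symbol's bit-cost is frequency × depth; summing gives 975 bits (equivalently 29 + 54 + 180 + 266 + 446).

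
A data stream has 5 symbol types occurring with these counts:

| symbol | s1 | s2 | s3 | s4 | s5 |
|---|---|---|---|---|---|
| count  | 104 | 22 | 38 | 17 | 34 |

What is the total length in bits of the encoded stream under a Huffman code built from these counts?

437

Merge the two smallest weights repeatedly:
s4(17) + s2(22) → 39
s5(34) + s3(38) → 72
39 + 72 → 111
s1(104) + 111 → 215
Each symbol's bit-cost is frequency × depth; summing gives 437 bits (equivalently 39 + 72 + 111 + 215).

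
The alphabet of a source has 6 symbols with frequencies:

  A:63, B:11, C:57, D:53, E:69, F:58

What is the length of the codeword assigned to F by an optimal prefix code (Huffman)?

3

Repeatedly merge the two smallest:
combine B(11), D(53) → 64
combine C(57), F(58) → 115
combine A(63), 64 → 127
combine E(69), 115 → 184
combine 127, 184 → 311
The subtree containing F is merged 3 times, so code length = 3.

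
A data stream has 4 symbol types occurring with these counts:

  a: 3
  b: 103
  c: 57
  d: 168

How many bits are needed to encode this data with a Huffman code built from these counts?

Greedily combine the two least-frequent nodes:
merge a(3) and c(57): 60
merge 60 and b(103): 163
merge 163 and d(168): 331
Total encoded bits = sum of merged weights = 60 + 163 + 331 = 554.

554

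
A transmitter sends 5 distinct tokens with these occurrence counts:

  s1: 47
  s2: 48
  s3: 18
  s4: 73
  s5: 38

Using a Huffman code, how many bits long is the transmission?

Build the Huffman tree bottom-up:
merge s3(18) and s5(38): 56
merge s1(47) and s2(48): 95
merge 56 and s4(73): 129
merge 95 and 129: 224
Each symbol's bit-cost is frequency × depth; summing gives 504 bits (equivalently 56 + 95 + 129 + 224).

504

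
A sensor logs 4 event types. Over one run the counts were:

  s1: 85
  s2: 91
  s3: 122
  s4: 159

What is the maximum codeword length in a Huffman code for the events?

2

Merge the two lowest-weight nodes at each step:
combine s1(85), s2(91) → 176
combine s3(122), s4(159) → 281
combine 176, 281 → 457
Maximum depth reached is 2.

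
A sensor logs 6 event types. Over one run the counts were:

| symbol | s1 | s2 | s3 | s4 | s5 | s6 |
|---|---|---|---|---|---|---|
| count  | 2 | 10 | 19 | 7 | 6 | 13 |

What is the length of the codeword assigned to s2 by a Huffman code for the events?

Repeatedly merge the two smallest:
merge s1(2) and s5(6): 8
merge s4(7) and 8: 15
merge s2(10) and s6(13): 23
merge 15 and s3(19): 34
merge 23 and 34: 57
s2's leaf is at depth 2, giving a 2-bit codeword.

2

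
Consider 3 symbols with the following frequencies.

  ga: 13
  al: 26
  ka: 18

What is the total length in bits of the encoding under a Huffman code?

Build the Huffman tree bottom-up:
merge ga(13) and ka(18): 31
merge al(26) and 31: 57
The encoded length is the sum of every internal node's weight: 31 + 57 = 88 bits.

88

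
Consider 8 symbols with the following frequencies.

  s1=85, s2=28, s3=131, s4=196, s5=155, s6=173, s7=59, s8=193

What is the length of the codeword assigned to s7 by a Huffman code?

Repeatedly merge the two smallest:
s2(28) + s7(59) → 87
s1(85) + 87 → 172
s3(131) + s5(155) → 286
172 + s6(173) → 345
s8(193) + s4(196) → 389
286 + 345 → 631
389 + 631 → 1020
The subtree containing s7 is merged 5 times, so code length = 5.

5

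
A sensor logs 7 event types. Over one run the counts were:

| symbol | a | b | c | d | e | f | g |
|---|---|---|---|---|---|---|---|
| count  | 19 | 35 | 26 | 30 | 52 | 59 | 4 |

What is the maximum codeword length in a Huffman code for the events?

Merge the two lowest-weight nodes at each step:
merge g(4) and a(19): 23
merge 23 and c(26): 49
merge d(30) and b(35): 65
merge 49 and e(52): 101
merge f(59) and 65: 124
merge 101 and 124: 225
The first pair merged (g, a) ends up deepest, at depth 4.

4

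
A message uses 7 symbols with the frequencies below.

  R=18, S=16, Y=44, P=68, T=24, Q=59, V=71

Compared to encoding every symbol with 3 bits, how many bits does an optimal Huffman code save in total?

106

Fixed-length: 3 bits × 300 symbols = 900 bits.
Huffman merges:
merge S(16) and R(18): 34
merge T(24) and 34: 58
merge Y(44) and 58: 102
merge Q(59) and P(68): 127
merge V(71) and 102: 173
merge 127 and 173: 300
Huffman total = 34 + 58 + 102 + 127 + 173 + 300 = 794 bits.
Saving = 900 − 794 = 106 bits.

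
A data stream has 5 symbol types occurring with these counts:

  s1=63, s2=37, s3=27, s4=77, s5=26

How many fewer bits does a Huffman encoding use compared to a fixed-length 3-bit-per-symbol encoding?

Fixed-length: 3 bits × 230 symbols = 690 bits.
Huffman merges:
merge s5(26) and s3(27): 53
merge s2(37) and 53: 90
merge s1(63) and s4(77): 140
merge 90 and 140: 230
Huffman total = 53 + 90 + 140 + 230 = 513 bits.
Saving = 690 − 513 = 177 bits.

177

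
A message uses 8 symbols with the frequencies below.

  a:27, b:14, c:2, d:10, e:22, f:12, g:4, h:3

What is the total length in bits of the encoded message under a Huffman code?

247

Greedily combine the two least-frequent nodes:
combine c(2), h(3) → 5
combine g(4), 5 → 9
combine 9, d(10) → 19
combine f(12), b(14) → 26
combine 19, e(22) → 41
combine 26, a(27) → 53
combine 41, 53 → 94
Total encoded bits = sum of merged weights = 5 + 9 + 19 + 26 + 41 + 53 + 94 = 247.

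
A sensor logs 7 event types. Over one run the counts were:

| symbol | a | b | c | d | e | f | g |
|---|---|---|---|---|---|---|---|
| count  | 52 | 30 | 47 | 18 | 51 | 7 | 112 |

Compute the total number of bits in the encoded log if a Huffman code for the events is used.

807

Merge the two smallest weights repeatedly:
f(7) + d(18) → 25
25 + b(30) → 55
c(47) + e(51) → 98
a(52) + 55 → 107
98 + 107 → 205
g(112) + 205 → 317
The encoded length is the sum of every internal node's weight: 25 + 55 + 98 + 107 + 205 + 317 = 807 bits.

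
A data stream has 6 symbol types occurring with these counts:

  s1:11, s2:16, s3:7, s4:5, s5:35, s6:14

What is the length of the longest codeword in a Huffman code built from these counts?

4

Merge the two lowest-weight nodes at each step:
combine s4(5), s3(7) → 12
combine s1(11), 12 → 23
combine s6(14), s2(16) → 30
combine 23, 30 → 53
combine s5(35), 53 → 88
Maximum depth reached is 4.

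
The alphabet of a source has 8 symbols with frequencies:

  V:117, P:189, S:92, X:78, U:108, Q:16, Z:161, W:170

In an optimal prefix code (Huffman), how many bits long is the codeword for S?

3

Huffman merges, smallest pair first:
Q(16) + X(78) → 94
S(92) + 94 → 186
U(108) + V(117) → 225
Z(161) + W(170) → 331
186 + P(189) → 375
225 + 331 → 556
375 + 556 → 931
S sits 3 levels below the root, so its codeword is 3 bits.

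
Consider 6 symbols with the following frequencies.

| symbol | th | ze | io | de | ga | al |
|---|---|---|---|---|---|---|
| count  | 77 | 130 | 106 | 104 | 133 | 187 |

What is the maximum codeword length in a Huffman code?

Merge the two lowest-weight nodes at each step:
combine th(77), de(104) → 181
combine io(106), ze(130) → 236
combine ga(133), 181 → 314
combine al(187), 236 → 423
combine 314, 423 → 737
Maximum depth reached is 3.

3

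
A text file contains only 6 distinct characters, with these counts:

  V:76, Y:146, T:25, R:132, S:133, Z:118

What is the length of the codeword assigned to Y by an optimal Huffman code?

2

Build the tree from the bottom:
merge T(25) and V(76): 101
merge 101 and Z(118): 219
merge R(132) and S(133): 265
merge Y(146) and 219: 365
merge 265 and 365: 630
Y's leaf is at depth 2, giving a 2-bit codeword.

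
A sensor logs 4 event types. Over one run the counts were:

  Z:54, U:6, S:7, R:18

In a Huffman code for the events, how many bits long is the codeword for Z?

1

Repeatedly merge the two smallest:
U(6) + S(7) → 13
13 + R(18) → 31
31 + Z(54) → 85
Z is merged only at the final step, so code length = 1.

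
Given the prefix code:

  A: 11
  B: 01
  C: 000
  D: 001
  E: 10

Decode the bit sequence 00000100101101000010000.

Read left to right; each codeword is recognised as soon as it completes (prefix code):
  000→C | 001→D | 001→D | 01→B | 10→E | 10→E | 000→C | 10→E | 000→C
Decoded message: CDDBEECEC

CDDBEECEC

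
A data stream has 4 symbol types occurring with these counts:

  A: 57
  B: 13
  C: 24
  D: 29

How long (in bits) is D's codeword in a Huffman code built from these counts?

Huffman merges, smallest pair first:
B(13) + C(24) → 37
D(29) + 37 → 66
A(57) + 66 → 123
D sits 2 levels below the root, so its codeword is 2 bits.

2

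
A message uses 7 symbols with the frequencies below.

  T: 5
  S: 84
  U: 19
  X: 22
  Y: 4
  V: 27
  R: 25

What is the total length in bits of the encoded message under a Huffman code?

Merge the two smallest weights repeatedly:
merge Y(4) and T(5): 9
merge 9 and U(19): 28
merge X(22) and R(25): 47
merge V(27) and 28: 55
merge 47 and 55: 102
merge S(84) and 102: 186
Total encoded bits = sum of merged weights = 9 + 28 + 47 + 55 + 102 + 186 = 427.

427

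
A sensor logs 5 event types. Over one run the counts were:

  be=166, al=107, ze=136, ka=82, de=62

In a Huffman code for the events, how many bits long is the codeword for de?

3

Huffman merges, smallest pair first:
combine de(62), ka(82) → 144
combine al(107), ze(136) → 243
combine 144, be(166) → 310
combine 243, 310 → 553
de sits 3 levels below the root, so its codeword is 3 bits.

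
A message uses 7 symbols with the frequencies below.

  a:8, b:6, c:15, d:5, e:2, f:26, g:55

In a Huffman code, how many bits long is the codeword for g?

1

Huffman merges, smallest pair first:
e(2) + d(5) → 7
b(6) + 7 → 13
a(8) + 13 → 21
c(15) + 21 → 36
f(26) + 36 → 62
g(55) + 62 → 117
g is a child of the root — depth 1, so its codeword is a single bit.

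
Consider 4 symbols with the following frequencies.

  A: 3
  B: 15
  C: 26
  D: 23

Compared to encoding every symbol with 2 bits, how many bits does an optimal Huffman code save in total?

8

Fixed-length: 2 bits × 67 symbols = 134 bits.
Huffman merges:
A(3) + B(15) → 18
18 + D(23) → 41
C(26) + 41 → 67
Huffman total = 18 + 41 + 67 = 126 bits.
Saving = 134 − 126 = 8 bits.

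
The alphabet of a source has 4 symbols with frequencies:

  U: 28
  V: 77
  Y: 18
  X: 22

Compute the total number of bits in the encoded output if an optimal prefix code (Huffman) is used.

Merge the two smallest weights repeatedly:
combine Y(18), X(22) → 40
combine U(28), 40 → 68
combine 68, V(77) → 145
The encoded length is the sum of every internal node's weight: 40 + 68 + 145 = 253 bits.

253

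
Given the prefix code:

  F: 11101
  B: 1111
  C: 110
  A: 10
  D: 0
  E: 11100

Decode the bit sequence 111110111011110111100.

Read left to right; each codeword is recognised as soon as it completes (prefix code):
  1111→B | 10→A | 11101→F | 11101→F | 11100→E
Decoded message: BAFFE

BAFFE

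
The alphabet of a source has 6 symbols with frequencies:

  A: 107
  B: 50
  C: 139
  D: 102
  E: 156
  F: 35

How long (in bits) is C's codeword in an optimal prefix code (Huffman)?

Huffman merges, smallest pair first:
merge F(35) and B(50): 85
merge 85 and D(102): 187
merge A(107) and C(139): 246
merge E(156) and 187: 343
merge 246 and 343: 589
The subtree containing C is merged 2 times, so code length = 2.

2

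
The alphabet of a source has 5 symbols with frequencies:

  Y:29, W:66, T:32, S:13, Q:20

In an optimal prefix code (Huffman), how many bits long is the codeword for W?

Repeatedly merge the two smallest:
combine S(13), Q(20) → 33
combine Y(29), T(32) → 61
combine 33, 61 → 94
combine W(66), 94 → 160
W sits one level below the root: a 1-bit codeword.

1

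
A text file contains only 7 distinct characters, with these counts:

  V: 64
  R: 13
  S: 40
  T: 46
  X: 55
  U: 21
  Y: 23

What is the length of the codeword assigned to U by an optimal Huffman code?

Huffman merges, smallest pair first:
combine R(13), U(21) → 34
combine Y(23), 34 → 57
combine S(40), T(46) → 86
combine X(55), 57 → 112
combine V(64), 86 → 150
combine 112, 150 → 262
U's leaf is at depth 4, giving a 4-bit codeword.

4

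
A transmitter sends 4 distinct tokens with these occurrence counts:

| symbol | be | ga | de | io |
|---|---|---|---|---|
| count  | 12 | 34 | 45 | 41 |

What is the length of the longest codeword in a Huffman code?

Merge the two lowest-weight nodes at each step:
be(12) + ga(34) → 46
io(41) + de(45) → 86
46 + 86 → 132
The rarest symbols sit at the bottom; the longest codeword is 2 bits.

2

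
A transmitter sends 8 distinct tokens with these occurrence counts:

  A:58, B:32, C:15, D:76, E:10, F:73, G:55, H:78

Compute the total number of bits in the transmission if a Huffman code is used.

Merge the two smallest weights repeatedly:
combine E(10), C(15) → 25
combine 25, B(32) → 57
combine G(55), 57 → 112
combine A(58), F(73) → 131
combine D(76), H(78) → 154
combine 112, 131 → 243
combine 154, 243 → 397
Total encoded bits = sum of merged weights = 25 + 57 + 112 + 131 + 154 + 243 + 397 = 1119.

1119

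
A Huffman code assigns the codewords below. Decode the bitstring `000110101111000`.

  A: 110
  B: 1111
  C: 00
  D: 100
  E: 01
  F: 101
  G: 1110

Read left to right; each codeword is recognised as soon as it completes (prefix code):
  00→C | 01→E | 101→F | 01→E | 1110→G | 00→C
Decoded message: CEFEGC

CEFEGC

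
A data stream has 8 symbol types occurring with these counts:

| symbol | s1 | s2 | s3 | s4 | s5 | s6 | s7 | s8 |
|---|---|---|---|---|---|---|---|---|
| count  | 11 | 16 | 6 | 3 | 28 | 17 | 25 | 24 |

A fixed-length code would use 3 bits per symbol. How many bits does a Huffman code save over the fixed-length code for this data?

24

Fixed-length: 3 bits × 130 symbols = 390 bits.
Huffman merges:
merge s4(3) and s3(6): 9
merge 9 and s1(11): 20
merge s2(16) and s6(17): 33
merge 20 and s8(24): 44
merge s7(25) and s5(28): 53
merge 33 and 44: 77
merge 53 and 77: 130
Huffman total = 9 + 20 + 33 + 44 + 53 + 77 + 130 = 366 bits.
Saving = 390 − 366 = 24 bits.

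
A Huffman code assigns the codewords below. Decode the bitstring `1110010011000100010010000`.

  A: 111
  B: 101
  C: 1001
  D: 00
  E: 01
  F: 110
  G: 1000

Read left to right; each codeword is recognised as soon as it completes (prefix code):
  111→A | 00→D | 1001→C | 1000→G | 1000→G | 1001→C | 00→D | 00→D
Decoded message: ADCGGCDD

ADCGGCDD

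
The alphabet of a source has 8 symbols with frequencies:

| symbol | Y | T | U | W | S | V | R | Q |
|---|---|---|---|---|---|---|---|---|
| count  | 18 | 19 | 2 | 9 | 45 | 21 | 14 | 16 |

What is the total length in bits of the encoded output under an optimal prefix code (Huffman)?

398

Build the Huffman tree bottom-up:
combine U(2), W(9) → 11
combine 11, R(14) → 25
combine Q(16), Y(18) → 34
combine T(19), V(21) → 40
combine 25, 34 → 59
combine 40, S(45) → 85
combine 59, 85 → 144
The encoded length is the sum of every internal node's weight: 11 + 25 + 34 + 40 + 59 + 85 + 144 = 398 bits.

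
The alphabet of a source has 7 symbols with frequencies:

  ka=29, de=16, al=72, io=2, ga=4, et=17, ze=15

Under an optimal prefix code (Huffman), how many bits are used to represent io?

Build the tree from the bottom:
merge io(2) and ga(4): 6
merge 6 and ze(15): 21
merge de(16) and et(17): 33
merge 21 and ka(29): 50
merge 33 and 50: 83
merge al(72) and 83: 155
The subtree containing io is merged 5 times, so code length = 5.

5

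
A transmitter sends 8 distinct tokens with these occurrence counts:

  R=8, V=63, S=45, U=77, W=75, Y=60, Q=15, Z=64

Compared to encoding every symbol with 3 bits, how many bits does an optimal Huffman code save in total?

61

Fixed-length: 3 bits × 407 symbols = 1221 bits.
Huffman merges:
R(8) + Q(15) → 23
23 + S(45) → 68
Y(60) + V(63) → 123
Z(64) + 68 → 132
W(75) + U(77) → 152
123 + 132 → 255
152 + 255 → 407
Huffman total = 23 + 68 + 123 + 132 + 152 + 255 + 407 = 1160 bits.
Saving = 1221 − 1160 = 61 bits.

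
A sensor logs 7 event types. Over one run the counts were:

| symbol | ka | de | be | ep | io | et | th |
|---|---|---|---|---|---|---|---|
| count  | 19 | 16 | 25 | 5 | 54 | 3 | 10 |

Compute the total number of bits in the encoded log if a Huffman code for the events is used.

Merge the two smallest weights repeatedly:
et(3) + ep(5) → 8
8 + th(10) → 18
de(16) + 18 → 34
ka(19) + be(25) → 44
34 + 44 → 78
io(54) + 78 → 132
The encoded length is the sum of every internal node's weight: 8 + 18 + 34 + 44 + 78 + 132 = 314 bits.

314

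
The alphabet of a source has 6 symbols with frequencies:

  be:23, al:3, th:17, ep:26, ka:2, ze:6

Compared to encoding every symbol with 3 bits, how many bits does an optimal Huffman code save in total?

Fixed-length: 3 bits × 77 symbols = 231 bits.
Huffman merges:
merge ka(2) and al(3): 5
merge 5 and ze(6): 11
merge 11 and th(17): 28
merge be(23) and ep(26): 49
merge 28 and 49: 77
Huffman total = 5 + 11 + 28 + 49 + 77 = 170 bits.
Saving = 231 − 170 = 61 bits.

61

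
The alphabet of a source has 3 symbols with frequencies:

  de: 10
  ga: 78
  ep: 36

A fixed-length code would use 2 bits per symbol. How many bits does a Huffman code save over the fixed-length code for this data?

78

Fixed-length: 2 bits × 124 symbols = 248 bits.
Huffman merges:
de(10) + ep(36) → 46
46 + ga(78) → 124
Huffman total = 46 + 124 = 170 bits.
Saving = 248 − 170 = 78 bits.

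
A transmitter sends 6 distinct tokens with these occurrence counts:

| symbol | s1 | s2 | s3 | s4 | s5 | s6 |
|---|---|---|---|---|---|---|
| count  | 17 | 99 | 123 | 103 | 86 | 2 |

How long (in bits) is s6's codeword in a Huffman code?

4

Repeatedly merge the two smallest:
combine s6(2), s1(17) → 19
combine 19, s5(86) → 105
combine s2(99), s4(103) → 202
combine 105, s3(123) → 228
combine 202, 228 → 430
The subtree containing s6 is merged 4 times, so code length = 4.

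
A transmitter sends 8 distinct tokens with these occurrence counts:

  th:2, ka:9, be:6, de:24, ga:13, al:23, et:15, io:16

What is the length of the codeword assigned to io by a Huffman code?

Huffman merges, smallest pair first:
th(2) + be(6) → 8
8 + ka(9) → 17
ga(13) + et(15) → 28
io(16) + 17 → 33
al(23) + de(24) → 47
28 + 33 → 61
47 + 61 → 108
io sits 3 levels below the root, so its codeword is 3 bits.

3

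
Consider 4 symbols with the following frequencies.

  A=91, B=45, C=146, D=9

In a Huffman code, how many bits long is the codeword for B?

Build the tree from the bottom:
merge D(9) and B(45): 54
merge 54 and A(91): 145
merge 145 and C(146): 291
B's leaf is at depth 3, giving a 3-bit codeword.

3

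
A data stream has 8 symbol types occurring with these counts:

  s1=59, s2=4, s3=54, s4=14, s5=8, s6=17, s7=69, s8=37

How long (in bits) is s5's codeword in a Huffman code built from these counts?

6

Huffman merges, smallest pair first:
merge s2(4) and s5(8): 12
merge 12 and s4(14): 26
merge s6(17) and 26: 43
merge s8(37) and 43: 80
merge s3(54) and s1(59): 113
merge s7(69) and 80: 149
merge 113 and 149: 262
The subtree containing s5 is merged 6 times, so code length = 6.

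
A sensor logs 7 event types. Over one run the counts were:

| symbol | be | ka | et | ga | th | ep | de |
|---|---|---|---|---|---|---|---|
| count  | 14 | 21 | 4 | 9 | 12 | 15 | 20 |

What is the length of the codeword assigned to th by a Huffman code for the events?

Huffman merges, smallest pair first:
merge et(4) and ga(9): 13
merge th(12) and 13: 25
merge be(14) and ep(15): 29
merge de(20) and ka(21): 41
merge 25 and 29: 54
merge 41 and 54: 95
The subtree containing th is merged 3 times, so code length = 3.

3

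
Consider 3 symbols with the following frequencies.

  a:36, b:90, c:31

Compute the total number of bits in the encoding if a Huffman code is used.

224

Greedily combine the two least-frequent nodes:
merge c(31) and a(36): 67
merge 67 and b(90): 157
The encoded length is the sum of every internal node's weight: 67 + 157 = 224 bits.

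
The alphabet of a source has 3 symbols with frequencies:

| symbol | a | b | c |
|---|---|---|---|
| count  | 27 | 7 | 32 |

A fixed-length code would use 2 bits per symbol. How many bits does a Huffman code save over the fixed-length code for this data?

32

Fixed-length: 2 bits × 66 symbols = 132 bits.
Huffman merges:
merge b(7) and a(27): 34
merge c(32) and 34: 66
Huffman total = 34 + 66 = 100 bits.
Saving = 132 − 100 = 32 bits.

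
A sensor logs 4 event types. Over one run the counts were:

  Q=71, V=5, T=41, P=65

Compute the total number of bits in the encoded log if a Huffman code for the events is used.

339

Greedily combine the two least-frequent nodes:
merge V(5) and T(41): 46
merge 46 and P(65): 111
merge Q(71) and 111: 182
Total encoded bits = sum of merged weights = 46 + 111 + 182 = 339.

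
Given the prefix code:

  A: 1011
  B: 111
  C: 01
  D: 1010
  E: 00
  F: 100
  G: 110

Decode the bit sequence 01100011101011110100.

CFCGAGF

Read left to right; each codeword is recognised as soon as it completes (prefix code):
  01→C | 100→F | 01→C | 110→G | 1011→A | 110→G | 100→F
Decoded message: CFCGAGF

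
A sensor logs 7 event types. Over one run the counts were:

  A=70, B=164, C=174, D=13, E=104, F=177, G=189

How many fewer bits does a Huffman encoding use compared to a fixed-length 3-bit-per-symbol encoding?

Fixed-length: 3 bits × 891 symbols = 2673 bits.
Huffman merges:
merge D(13) and A(70): 83
merge 83 and E(104): 187
merge B(164) and C(174): 338
merge F(177) and 187: 364
merge G(189) and 338: 527
merge 364 and 527: 891
Huffman total = 83 + 187 + 338 + 364 + 527 + 891 = 2390 bits.
Saving = 2673 − 2390 = 283 bits.

283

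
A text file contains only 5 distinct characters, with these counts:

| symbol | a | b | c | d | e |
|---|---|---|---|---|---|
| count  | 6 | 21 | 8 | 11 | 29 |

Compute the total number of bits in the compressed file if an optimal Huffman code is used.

160

Build the Huffman tree bottom-up:
combine a(6), c(8) → 14
combine d(11), 14 → 25
combine b(21), 25 → 46
combine e(29), 46 → 75
Total encoded bits = sum of merged weights = 14 + 25 + 46 + 75 = 160.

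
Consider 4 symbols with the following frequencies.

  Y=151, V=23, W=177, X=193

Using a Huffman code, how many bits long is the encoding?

1069

Build the Huffman tree bottom-up:
V(23) + Y(151) → 174
174 + W(177) → 351
X(193) + 351 → 544
Total encoded bits = sum of merged weights = 174 + 351 + 544 = 1069.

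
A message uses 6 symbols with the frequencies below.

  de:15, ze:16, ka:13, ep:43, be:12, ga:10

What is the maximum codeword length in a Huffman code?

Merge the two lowest-weight nodes at each step:
ga(10) + be(12) → 22
ka(13) + de(15) → 28
ze(16) + 22 → 38
28 + 38 → 66
ep(43) + 66 → 109
Maximum depth reached is 4.

4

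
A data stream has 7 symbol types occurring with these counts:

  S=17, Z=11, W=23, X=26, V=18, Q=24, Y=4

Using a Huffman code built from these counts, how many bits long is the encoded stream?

334

Greedily combine the two least-frequent nodes:
Y(4) + Z(11) → 15
15 + S(17) → 32
V(18) + W(23) → 41
Q(24) + X(26) → 50
32 + 41 → 73
50 + 73 → 123
Total encoded bits = sum of merged weights = 15 + 32 + 41 + 50 + 73 + 123 = 334.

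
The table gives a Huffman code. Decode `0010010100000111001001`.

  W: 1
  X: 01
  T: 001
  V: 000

TTXVTWWTT

Read left to right; each codeword is recognised as soon as it completes (prefix code):
  001→T | 001→T | 01→X | 000→V | 001→T | 1→W | 1→W | 001→T | 001→T
Decoded message: TTXVTWWTT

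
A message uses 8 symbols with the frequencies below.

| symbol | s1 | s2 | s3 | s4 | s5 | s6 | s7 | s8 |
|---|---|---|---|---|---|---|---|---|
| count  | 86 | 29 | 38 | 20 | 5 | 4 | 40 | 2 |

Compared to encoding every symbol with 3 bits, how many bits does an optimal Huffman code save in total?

124

Fixed-length: 3 bits × 224 symbols = 672 bits.
Huffman merges:
merge s8(2) and s6(4): 6
merge s5(5) and 6: 11
merge 11 and s4(20): 31
merge s2(29) and 31: 60
merge s3(38) and s7(40): 78
merge 60 and 78: 138
merge s1(86) and 138: 224
Huffman total = 6 + 11 + 31 + 60 + 78 + 138 + 224 = 548 bits.
Saving = 672 − 548 = 124 bits.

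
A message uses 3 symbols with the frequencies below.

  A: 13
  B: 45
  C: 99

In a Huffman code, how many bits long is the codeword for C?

Repeatedly merge the two smallest:
merge A(13) and B(45): 58
merge 58 and C(99): 157
C is a child of the root — depth 1, so its codeword is a single bit.

1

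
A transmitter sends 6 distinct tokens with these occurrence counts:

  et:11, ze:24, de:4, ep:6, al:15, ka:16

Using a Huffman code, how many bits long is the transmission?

183

Build the Huffman tree bottom-up:
de(4) + ep(6) → 10
10 + et(11) → 21
al(15) + ka(16) → 31
21 + ze(24) → 45
31 + 45 → 76
Total encoded bits = sum of merged weights = 10 + 21 + 31 + 45 + 76 = 183.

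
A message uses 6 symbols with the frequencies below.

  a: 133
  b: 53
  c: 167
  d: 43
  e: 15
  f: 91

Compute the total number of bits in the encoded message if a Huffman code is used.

Merge the two smallest weights repeatedly:
combine e(15), d(43) → 58
combine b(53), 58 → 111
combine f(91), 111 → 202
combine a(133), c(167) → 300
combine 202, 300 → 502
Each symbol's bit-cost is frequency × depth; summing gives 1173 bits (equivalently 58 + 111 + 202 + 300 + 502).

1173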